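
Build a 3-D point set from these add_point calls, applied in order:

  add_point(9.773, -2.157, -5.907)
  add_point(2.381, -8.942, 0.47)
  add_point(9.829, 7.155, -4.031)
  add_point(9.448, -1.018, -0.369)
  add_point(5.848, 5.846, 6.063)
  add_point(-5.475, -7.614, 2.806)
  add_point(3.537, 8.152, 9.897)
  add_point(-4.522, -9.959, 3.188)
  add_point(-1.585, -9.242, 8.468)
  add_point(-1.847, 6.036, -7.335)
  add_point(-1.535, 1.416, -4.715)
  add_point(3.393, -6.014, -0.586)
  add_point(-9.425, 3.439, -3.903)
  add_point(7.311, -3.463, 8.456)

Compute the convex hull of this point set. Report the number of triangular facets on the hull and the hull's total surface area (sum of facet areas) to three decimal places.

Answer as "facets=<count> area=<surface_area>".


12 of the 14 inputs are extreme points: [0, 1, 2, 3, 4, 5, 6, 7, 8, 9, 12, 13].

Facet areas (half cross-product norm):
  f1: (p8, p6, p12) → 156.2697
  f2: (p8, p13, p6) → 63.0360
  f3: (p4, p6, p2) → 15.9266
  f4: (p4, p13, p2) → 50.8914
  f5: (p4, p13, p6) → 23.1911
  f6: (p9, p0, p12) → 54.0348
  f7: (p9, p0, p2) → 57.2308
  f8: (p9, p6, p12) → 78.9448
  f9: (p9, p6, p2) → 92.3852
  f10: (p1, p7, p12) → 59.6491
  f11: (p1, p0, p12) → 104.2401
  f12: (p1, p8, p7) → 22.5360
  f13: (p1, p0, p13) → 63.5962
  f14: (p1, p8, p13) → 43.5938
  f15: (p3, p13, p2) → 32.7267
  f16: (p3, p0, p2) → 24.7691
  f17: (p3, p0, p13) → 12.7221
  f18: (p5, p7, p12) → 6.2842
  f19: (p5, p8, p12) → 31.7006
  f20: (p5, p8, p7) → 7.6283
Σ area = 1001.357

Check V−E+F: 12 − 30 + 20 = 2.

facets=20 area=1001.357


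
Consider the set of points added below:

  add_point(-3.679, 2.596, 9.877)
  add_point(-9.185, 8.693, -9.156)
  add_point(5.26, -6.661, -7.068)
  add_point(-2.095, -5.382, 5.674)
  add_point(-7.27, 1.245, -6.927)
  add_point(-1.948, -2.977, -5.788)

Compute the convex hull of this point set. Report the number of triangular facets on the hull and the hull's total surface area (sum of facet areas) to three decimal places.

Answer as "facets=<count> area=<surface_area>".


facets=8 area=523.875

Points on the hull: [0, 1, 2, 3, 4, 5] (6 of 6).

Area of each hull facet:
  f1: (p0, p2, p1) → 192.0495
  f2: (p3, p0, p2) → 56.1125
  f3: (p4, p2, p1) → 42.5926
  f4: (p4, p0, p1) → 66.8427
  f5: (p4, p3, p0) → 69.2282
  f6: (p5, p3, p2) → 47.8716
  f7: (p5, p4, p2) → 10.4287
  f8: (p5, p4, p3) → 38.7488
Σ area = 523.875

Euler characteristic 6−12+8 = 2 ✓


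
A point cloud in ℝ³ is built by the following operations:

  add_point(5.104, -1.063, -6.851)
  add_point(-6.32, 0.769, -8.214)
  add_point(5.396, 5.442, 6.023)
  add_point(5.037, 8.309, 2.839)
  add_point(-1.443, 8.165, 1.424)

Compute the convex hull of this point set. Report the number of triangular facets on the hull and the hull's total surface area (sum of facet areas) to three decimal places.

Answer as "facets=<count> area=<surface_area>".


Points on the hull: [0, 1, 2, 3, 4] (5 of 5).

Per-facet area ½‖(b−a)×(c−a)‖:
  f1: (p0, p2, p1) → 83.9178
  f2: (p3, p0, p1) → 78.4905
  f3: (p3, p0, p2) → 28.9135
  f4: (p4, p2, p1) → 48.9905
  f5: (p4, p3, p1) → 36.7378
  f6: (p4, p3, p2) → 13.8965
Σ area = 290.947

Euler characteristic 5−9+6 = 2 ✓

facets=6 area=290.947


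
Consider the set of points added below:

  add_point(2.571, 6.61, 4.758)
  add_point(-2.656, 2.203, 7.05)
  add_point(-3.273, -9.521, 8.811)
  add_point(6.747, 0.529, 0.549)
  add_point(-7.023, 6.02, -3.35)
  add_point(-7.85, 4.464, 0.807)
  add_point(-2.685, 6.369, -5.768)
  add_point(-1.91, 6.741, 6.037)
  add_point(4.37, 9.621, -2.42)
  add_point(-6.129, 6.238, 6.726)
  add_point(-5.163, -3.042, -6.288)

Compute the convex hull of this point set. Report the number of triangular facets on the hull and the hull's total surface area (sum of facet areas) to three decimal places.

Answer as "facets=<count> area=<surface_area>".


facets=18 area=684.396

Points on the hull: [0, 1, 2, 3, 4, 5, 6, 7, 8, 9, 10] (11 of 11).

Area of each hull facet:
  f1: (p10, p2, p5) → 84.1149
  f2: (p10, p2, p3) → 105.5294
  f3: (p4, p10, p5) → 21.9114
  f4: (p4, p6, p10) → 23.4038
  f5: (p9, p2, p5) → 51.5213
  f6: (p9, p4, p5) → 10.2676
  f7: (p0, p2, p3) → 69.3024
  f8: (p1, p9, p2) → 21.8956
  f9: (p1, p9, p7) → 9.6608
  f10: (p1, p0, p2) → 31.0461
  f11: (p1, p0, p7) → 10.7887
  f12: (p8, p0, p7) → 16.6076
  f13: (p8, p4, p6) → 17.4258
  f14: (p8, p0, p3) → 32.5079
  f15: (p8, p9, p7) → 16.3480
  f16: (p8, p9, p4) → 59.7710
  f17: (p8, p10, p3) → 69.4550
  f18: (p8, p6, p10) → 32.8389
Σ area = 684.396

Euler: V−E+F = 11−27+18 = 2.


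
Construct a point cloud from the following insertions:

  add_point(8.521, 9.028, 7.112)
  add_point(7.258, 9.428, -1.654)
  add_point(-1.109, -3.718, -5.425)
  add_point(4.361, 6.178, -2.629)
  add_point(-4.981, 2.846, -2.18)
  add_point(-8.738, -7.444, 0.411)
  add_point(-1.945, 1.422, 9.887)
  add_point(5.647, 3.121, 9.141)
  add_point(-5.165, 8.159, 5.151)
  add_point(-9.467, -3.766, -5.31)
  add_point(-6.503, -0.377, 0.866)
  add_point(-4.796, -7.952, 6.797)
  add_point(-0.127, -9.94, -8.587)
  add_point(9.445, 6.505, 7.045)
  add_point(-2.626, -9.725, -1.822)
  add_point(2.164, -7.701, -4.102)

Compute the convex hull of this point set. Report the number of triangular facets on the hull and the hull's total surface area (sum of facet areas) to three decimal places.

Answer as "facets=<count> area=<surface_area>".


13 of the 16 inputs are extreme points: [0, 1, 4, 5, 6, 7, 8, 9, 11, 12, 13, 14, 15].

Per-facet area ½‖(b−a)×(c−a)‖:
  f1: (p1, p12, p9) → 122.1051
  f2: (p5, p12, p9) → 39.5337
  f3: (p5, p8, p9) → 55.3943
  f4: (p5, p8, p11) → 60.0847
  f5: (p15, p1, p13) → 84.6235
  f6: (p15, p1, p12) → 39.2486
  f7: (p4, p1, p9) → 32.5085
  f8: (p4, p8, p9) → 26.2739
  f9: (p4, p8, p1) → 60.2527
  f10: (p0, p1, p13) → 11.8875
  f11: (p0, p8, p1) → 58.9890
  f12: (p7, p15, p13) → 46.7245
  f13: (p7, p15, p11) → 96.4157
  f14: (p7, p0, p13) → 6.9780
  f15: (p14, p15, p12) → 15.4228
  f16: (p14, p15, p11) → 22.0688
  f17: (p14, p5, p12) → 19.5069
  f18: (p14, p5, p11) → 25.3438
  f19: (p6, p0, p8) → 56.4533
  f20: (p6, p7, p0) → 21.0582
  f21: (p6, p8, p11) → 40.9415
  f22: (p6, p7, p11) → 36.0671
Σ area = 977.882

Euler: V−E+F = 13−33+22 = 2.

facets=22 area=977.882


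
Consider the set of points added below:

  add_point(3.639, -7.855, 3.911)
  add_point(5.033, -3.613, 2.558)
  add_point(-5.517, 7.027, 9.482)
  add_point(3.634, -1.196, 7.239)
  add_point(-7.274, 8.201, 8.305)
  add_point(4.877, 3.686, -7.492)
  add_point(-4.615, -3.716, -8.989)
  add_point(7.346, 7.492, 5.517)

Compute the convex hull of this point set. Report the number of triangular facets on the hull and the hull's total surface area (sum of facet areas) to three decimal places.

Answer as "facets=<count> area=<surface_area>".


8 of the 8 inputs are extreme points: [0, 1, 2, 3, 4, 5, 6, 7].

Per-facet area ½‖(b−a)×(c−a)‖:
  f1: (p6, p0, p4) → 149.7838
  f2: (p5, p7, p4) → 102.6336
  f3: (p5, p6, p4) → 120.4598
  f4: (p5, p6, p0) → 90.1887
  f5: (p3, p0, p7) → 24.4751
  f6: (p1, p0, p7) → 14.5367
  f7: (p1, p5, p7) → 68.2068
  f8: (p1, p5, p0) → 18.6591
  f9: (p2, p7, p4) → 13.7745
  f10: (p2, p3, p7) → 57.6486
  f11: (p2, p0, p4) → 17.5979
  f12: (p2, p3, p0) → 34.6033
Σ area = 712.568

Check V−E+F: 8 − 18 + 12 = 2.

facets=12 area=712.568


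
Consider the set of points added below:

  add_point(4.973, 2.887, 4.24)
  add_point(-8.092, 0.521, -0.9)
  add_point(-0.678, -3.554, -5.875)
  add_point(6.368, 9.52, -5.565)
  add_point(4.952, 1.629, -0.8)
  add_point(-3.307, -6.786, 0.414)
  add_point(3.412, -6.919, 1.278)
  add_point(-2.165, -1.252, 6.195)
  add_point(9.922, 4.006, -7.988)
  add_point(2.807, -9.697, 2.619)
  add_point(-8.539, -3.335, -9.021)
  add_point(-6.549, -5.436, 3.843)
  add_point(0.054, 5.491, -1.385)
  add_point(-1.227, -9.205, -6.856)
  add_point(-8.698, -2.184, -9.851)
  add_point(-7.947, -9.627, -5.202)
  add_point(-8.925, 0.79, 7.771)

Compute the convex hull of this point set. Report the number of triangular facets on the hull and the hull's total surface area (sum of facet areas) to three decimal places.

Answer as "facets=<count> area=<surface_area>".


facets=18 area=958.511

Points on the hull: [0, 1, 3, 7, 8, 9, 11, 13, 14, 15, 16] (11 of 17).

Triangle areas on the boundary:
  f1: (p0, p9, p8) → 85.1661
  f2: (p15, p14, p16) → 72.8451
  f3: (p7, p9, p16) → 25.0297
  f4: (p7, p0, p16) → 21.9397
  f5: (p7, p0, p9) → 44.0694
  f6: (p1, p14, p16) → 12.3530
  f7: (p3, p0, p8) → 41.4935
  f8: (p3, p14, p8) → 67.5309
  f9: (p3, p0, p16) → 79.4148
  f10: (p3, p1, p14) → 82.6223
  f11: (p3, p1, p16) → 72.7620
  f12: (p11, p9, p16) → 29.7680
  f13: (p11, p15, p16) → 25.8093
  f14: (p11, p15, p9) → 51.5033
  f15: (p13, p9, p8) → 88.2173
  f16: (p13, p15, p9) → 35.2971
  f17: (p13, p14, p8) → 92.2927
  f18: (p13, p15, p14) → 30.3964
Σ area = 958.511

Euler characteristic 11−27+18 = 2 ✓


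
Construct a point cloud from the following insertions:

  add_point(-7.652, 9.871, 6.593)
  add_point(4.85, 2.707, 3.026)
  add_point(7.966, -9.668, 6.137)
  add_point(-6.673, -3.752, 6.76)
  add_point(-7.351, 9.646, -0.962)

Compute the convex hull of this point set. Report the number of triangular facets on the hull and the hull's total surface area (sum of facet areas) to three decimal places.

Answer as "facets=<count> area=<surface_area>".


facets=6 area=462.693

Hull vertices (5/5): indices [0, 1, 2, 3, 4].

Triangle areas on the boundary:
  f1: (p3, p2, p0) → 96.9455
  f2: (p4, p3, p0) → 51.6506
  f3: (p4, p3, p2) → 114.7873
  f4: (p1, p2, p0) → 78.1674
  f5: (p1, p4, p0) → 53.7662
  f6: (p1, p4, p2) → 67.3760
Σ area = 462.693

Check V−E+F: 5 − 9 + 6 = 2.


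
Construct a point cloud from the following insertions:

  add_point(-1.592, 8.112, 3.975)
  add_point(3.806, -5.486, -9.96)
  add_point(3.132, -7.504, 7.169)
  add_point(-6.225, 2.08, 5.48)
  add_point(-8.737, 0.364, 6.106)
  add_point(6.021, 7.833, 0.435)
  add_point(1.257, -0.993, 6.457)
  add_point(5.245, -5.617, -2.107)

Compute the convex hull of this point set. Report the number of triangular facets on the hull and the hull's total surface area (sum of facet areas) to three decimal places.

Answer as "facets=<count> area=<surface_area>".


Hull vertices (7/8): indices [0, 1, 2, 4, 5, 6, 7].

Triangle areas on the boundary:
  f1: (p1, p2, p4) → 122.5457
  f2: (p0, p1, p4) → 107.0338
  f3: (p0, p1, p5) → 70.5875
  f4: (p7, p2, p5) → 66.4645
  f5: (p7, p1, p5) → 53.8775
  f6: (p7, p1, p2) → 16.5114
  f7: (p6, p2, p5) → 29.8425
  f8: (p6, p0, p5) → 40.6789
  f9: (p6, p2, p4) → 31.4365
  f10: (p6, p0, p4) → 45.1614
Σ area = 584.140

Check V−E+F: 7 − 15 + 10 = 2.

facets=10 area=584.140


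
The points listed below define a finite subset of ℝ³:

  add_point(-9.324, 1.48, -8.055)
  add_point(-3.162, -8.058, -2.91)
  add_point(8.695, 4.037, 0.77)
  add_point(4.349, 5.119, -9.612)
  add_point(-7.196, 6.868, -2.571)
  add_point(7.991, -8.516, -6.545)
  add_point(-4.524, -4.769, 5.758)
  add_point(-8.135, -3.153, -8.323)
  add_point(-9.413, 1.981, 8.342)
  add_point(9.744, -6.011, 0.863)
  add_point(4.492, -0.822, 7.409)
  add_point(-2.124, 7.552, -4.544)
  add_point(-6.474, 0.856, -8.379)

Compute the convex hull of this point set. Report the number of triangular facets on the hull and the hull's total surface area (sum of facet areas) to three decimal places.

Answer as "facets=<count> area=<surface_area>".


facets=20 area=1029.380

Extreme-point indices: [0, 1, 2, 3, 4, 5, 6, 7, 8, 9, 10, 11] — 12 of 13 on the boundary.

Per-facet area ½‖(b−a)×(c−a)‖:
  f1: (p7, p5, p3) → 102.5266
  f2: (p2, p5, p9) → 38.8684
  f3: (p2, p5, p3) → 75.4481
  f4: (p6, p7, p8) → 63.6936
  f5: (p10, p2, p8) → 60.5078
  f6: (p10, p2, p9) → 40.8781
  f7: (p10, p6, p8) → 43.0399
  f8: (p10, p6, p9) → 48.5753
  f9: (p1, p5, p9) → 46.8469
  f10: (p1, p6, p9) → 62.7806
  f11: (p1, p7, p5) → 48.2577
  f12: (p1, p6, p7) → 39.6238
  f13: (p0, p7, p3) → 34.0958
  f14: (p0, p7, p8) → 39.1467
  f15: (p0, p4, p8) → 46.3181
  f16: (p11, p2, p3) → 47.2217
  f17: (p11, p0, p3) → 42.5132
  f18: (p11, p0, p4) → 21.8006
  f19: (p11, p2, p8) → 99.1972
  f20: (p11, p4, p8) → 28.0396
Σ area = 1029.380

Euler characteristic 12−30+20 = 2 ✓


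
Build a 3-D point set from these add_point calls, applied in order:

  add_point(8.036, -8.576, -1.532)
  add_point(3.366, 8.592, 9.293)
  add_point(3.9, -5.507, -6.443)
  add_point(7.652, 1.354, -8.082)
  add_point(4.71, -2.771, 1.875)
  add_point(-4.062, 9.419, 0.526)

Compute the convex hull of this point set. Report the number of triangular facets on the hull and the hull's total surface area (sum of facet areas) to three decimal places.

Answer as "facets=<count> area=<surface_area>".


Extreme-point indices: [0, 1, 2, 3, 4, 5] — 6 of 6 on the boundary.

Facet areas (half cross-product norm):
  f1: (p3, p1, p5) → 95.3238
  f2: (p3, p1, p0) → 113.0979
  f3: (p2, p3, p5) → 66.3976
  f4: (p2, p3, p0) → 27.6057
  f5: (p4, p1, p5) → 75.1583
  f6: (p4, p1, p0) → 18.1805
  f7: (p4, p2, p5) → 65.8720
  f8: (p4, p2, p0) → 25.6633
Σ area = 487.299

Euler characteristic 6−12+8 = 2 ✓

facets=8 area=487.299


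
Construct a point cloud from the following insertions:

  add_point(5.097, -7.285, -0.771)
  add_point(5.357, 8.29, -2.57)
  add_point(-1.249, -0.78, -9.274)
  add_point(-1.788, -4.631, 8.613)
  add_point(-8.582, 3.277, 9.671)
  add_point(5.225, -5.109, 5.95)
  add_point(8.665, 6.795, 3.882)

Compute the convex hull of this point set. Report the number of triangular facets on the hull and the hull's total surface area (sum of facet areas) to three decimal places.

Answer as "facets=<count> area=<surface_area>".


facets=10 area=693.678

Points on the hull: [0, 1, 2, 3, 4, 5, 6] (7 of 7).

Triangle areas on the boundary:
  f1: (p5, p0, p6) → 43.9425
  f2: (p1, p6, p4) → 68.2074
  f3: (p1, p2, p4) → 122.4847
  f4: (p1, p0, p6) → 55.4929
  f5: (p1, p2, p0) → 78.8482
  f6: (p3, p6, p4) → 84.5399
  f7: (p3, p5, p6) → 45.6720
  f8: (p3, p5, p0) → 24.9766
  f9: (p3, p2, p4) → 95.8294
  f10: (p3, p2, p0) → 73.6847
Σ area = 693.678

Euler: V−E+F = 7−15+10 = 2.


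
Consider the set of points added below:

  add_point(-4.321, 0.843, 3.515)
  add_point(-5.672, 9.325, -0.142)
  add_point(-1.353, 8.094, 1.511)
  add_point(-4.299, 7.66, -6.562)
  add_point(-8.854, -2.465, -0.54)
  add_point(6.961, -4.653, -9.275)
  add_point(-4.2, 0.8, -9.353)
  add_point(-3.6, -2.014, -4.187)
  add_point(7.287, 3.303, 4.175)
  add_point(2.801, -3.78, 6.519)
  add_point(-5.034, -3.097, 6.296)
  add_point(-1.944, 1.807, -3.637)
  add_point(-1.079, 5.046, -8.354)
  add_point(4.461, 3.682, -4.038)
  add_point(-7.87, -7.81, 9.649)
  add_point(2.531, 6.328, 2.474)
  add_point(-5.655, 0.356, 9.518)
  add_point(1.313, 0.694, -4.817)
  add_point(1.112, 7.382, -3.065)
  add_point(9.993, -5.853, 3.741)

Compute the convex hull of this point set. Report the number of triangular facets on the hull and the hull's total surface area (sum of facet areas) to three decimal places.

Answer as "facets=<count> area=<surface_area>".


15 of the 20 inputs are extreme points: [1, 2, 3, 4, 5, 6, 8, 9, 12, 13, 14, 15, 16, 18, 19].

Triangle areas on the boundary:
  f1: (p14, p1, p4) → 64.7897
  f2: (p5, p14, p4) → 100.4420
  f3: (p5, p14, p19) → 126.2895
  f4: (p16, p14, p1) → 41.5234
  f5: (p6, p5, p4) → 62.9549
  f6: (p9, p14, p19) → 27.2731
  f7: (p9, p16, p14) → 41.1536
  f8: (p8, p9, p19) → 32.5969
  f9: (p8, p9, p16) → 42.2839
  f10: (p8, p13, p18) → 22.0553
  f11: (p8, p5, p19) → 63.7630
  f12: (p8, p13, p5) → 40.9917
  f13: (p12, p6, p5) → 32.7902
  f14: (p12, p13, p5) → 36.3053
  f15: (p12, p13, p18) → 15.3846
  f16: (p2, p18, p1) → 12.3960
  f17: (p2, p16, p1) → 28.4864
  f18: (p3, p18, p1) → 20.5895
  f19: (p3, p12, p18) → 13.3008
  f20: (p3, p12, p6) → 12.0328
  f21: (p3, p1, p4) → 40.4072
  f22: (p3, p6, p4) → 38.8163
  f23: (p15, p8, p18) → 14.1159
  f24: (p15, p2, p18) → 11.0145
  f25: (p15, p8, p16) → 36.0558
  f26: (p15, p2, p16) → 26.0019
Σ area = 1003.814

Euler: V−E+F = 15−39+26 = 2.

facets=26 area=1003.814


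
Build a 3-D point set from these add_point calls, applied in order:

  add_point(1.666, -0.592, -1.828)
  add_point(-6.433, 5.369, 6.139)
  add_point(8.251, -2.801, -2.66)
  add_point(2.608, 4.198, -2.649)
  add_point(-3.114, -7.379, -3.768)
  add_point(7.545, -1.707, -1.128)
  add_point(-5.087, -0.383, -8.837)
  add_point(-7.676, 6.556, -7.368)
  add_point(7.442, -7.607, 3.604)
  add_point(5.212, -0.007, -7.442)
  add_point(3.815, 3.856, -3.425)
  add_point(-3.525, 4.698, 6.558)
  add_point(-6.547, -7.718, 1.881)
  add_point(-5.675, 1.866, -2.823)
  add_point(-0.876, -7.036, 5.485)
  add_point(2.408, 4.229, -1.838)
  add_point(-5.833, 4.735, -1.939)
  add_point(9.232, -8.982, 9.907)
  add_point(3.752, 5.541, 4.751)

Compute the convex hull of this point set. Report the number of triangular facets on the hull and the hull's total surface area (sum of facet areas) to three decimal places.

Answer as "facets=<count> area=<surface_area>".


13 of the 19 inputs are extreme points: [1, 2, 4, 6, 7, 8, 9, 10, 11, 12, 14, 17, 18].

Per-facet area ½‖(b−a)×(c−a)‖:
  f1: (p12, p6, p7) → 46.7806
  f2: (p1, p12, p7) → 91.2986
  f3: (p1, p18, p7) → 69.9190
  f4: (p4, p12, p6) → 26.7084
  f5: (p4, p12, p17) → 58.5869
  f6: (p4, p8, p17) → 27.9270
  f7: (p9, p6, p7) → 37.6890
  f8: (p9, p4, p6) → 44.3864
  f9: (p14, p12, p17) → 11.7358
  f10: (p14, p1, p17) → 65.6703
  f11: (p14, p1, p12) → 44.7745
  f12: (p11, p18, p17) → 61.0230
  f13: (p11, p1, p17) → 15.8606
  f14: (p11, p1, p18) → 5.5562
  f15: (p10, p18, p7) → 50.1661
  f16: (p10, p9, p7) → 35.3532
  f17: (p2, p18, p17) → 82.3856
  f18: (p2, p8, p17) → 14.4087
  f19: (p2, p10, p18) → 33.4404
  f20: (p2, p10, p9) → 18.0281
  f21: (p2, p4, p8) → 47.2893
  f22: (p2, p9, p4) → 36.4307
Σ area = 925.418

Euler: V−E+F = 13−33+22 = 2.

facets=22 area=925.418


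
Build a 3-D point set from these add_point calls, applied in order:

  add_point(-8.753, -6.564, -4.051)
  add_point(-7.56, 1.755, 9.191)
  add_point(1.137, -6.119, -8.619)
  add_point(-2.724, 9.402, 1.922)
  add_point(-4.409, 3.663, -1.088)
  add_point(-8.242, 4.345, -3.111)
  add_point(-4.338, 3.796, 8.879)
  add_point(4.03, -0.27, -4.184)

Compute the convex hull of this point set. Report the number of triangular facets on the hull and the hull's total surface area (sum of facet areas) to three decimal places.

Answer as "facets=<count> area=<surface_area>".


facets=10 area=540.031

Extreme-point indices: [0, 1, 2, 3, 5, 6, 7] — 7 of 8 on the boundary.

Facet areas (half cross-product norm):
  f1: (p5, p3, p7) → 56.0332
  f2: (p5, p1, p0) → 68.5171
  f3: (p5, p1, p3) → 50.3254
  f4: (p6, p3, p7) → 60.2997
  f5: (p6, p1, p3) → 14.6052
  f6: (p2, p5, p0) → 59.6901
  f7: (p2, p5, p7) → 51.8611
  f8: (p2, p1, p0) → 82.4883
  f9: (p2, p6, p7) → 56.3544
  f10: (p2, p6, p1) → 39.8566
Σ area = 540.031

Euler: V−E+F = 7−15+10 = 2.


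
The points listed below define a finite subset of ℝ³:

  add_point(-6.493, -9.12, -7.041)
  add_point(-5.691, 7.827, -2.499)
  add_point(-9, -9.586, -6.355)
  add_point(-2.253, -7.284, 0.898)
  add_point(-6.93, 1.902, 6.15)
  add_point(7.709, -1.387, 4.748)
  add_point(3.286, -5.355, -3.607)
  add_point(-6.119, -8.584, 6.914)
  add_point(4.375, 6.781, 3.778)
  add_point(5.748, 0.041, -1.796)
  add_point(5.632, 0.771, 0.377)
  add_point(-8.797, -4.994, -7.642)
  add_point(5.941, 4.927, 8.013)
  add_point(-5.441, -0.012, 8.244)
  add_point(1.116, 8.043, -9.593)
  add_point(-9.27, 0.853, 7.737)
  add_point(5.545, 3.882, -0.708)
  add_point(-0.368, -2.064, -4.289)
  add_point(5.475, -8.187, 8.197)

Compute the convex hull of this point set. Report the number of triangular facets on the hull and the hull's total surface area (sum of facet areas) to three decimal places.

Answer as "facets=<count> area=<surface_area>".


facets=26 area=1100.172

Extreme-point indices: [0, 1, 2, 5, 6, 7, 8, 9, 11, 12, 13, 14, 15, 16, 18] — 15 of 19 on the boundary.

Triangle areas on the boundary:
  f1: (p12, p18, p5) → 25.5844
  f2: (p11, p2, p15) → 39.1290
  f3: (p6, p18, p5) → 40.5300
  f4: (p7, p2, p15) → 67.7255
  f5: (p7, p18, p2) → 75.2810
  f6: (p1, p12, p15) → 93.3095
  f7: (p1, p11, p15) → 88.0771
  f8: (p1, p11, p14) → 69.3348
  f9: (p16, p12, p5) → 27.2312
  f10: (p13, p12, p15) → 14.8034
  f11: (p13, p12, p18) → 73.4953
  f12: (p13, p7, p15) → 17.0946
  f13: (p13, p7, p18) → 50.3613
  f14: (p0, p6, p14) → 81.6729
  f15: (p0, p11, p2) → 6.0497
  f16: (p0, p11, p14) → 35.8523
  f17: (p0, p18, p2) → 23.5821
  f18: (p0, p6, p18) → 62.9900
  f19: (p8, p16, p14) → 27.1704
  f20: (p8, p16, p12) → 11.9715
  f21: (p8, p1, p14) → 57.3370
  f22: (p8, p1, p12) → 18.8255
  f23: (p9, p6, p14) → 36.4485
  f24: (p9, p16, p14) → 21.2097
  f25: (p9, p6, p5) → 21.1702
  f26: (p9, p16, p5) → 13.9351
Σ area = 1100.172

Euler characteristic 15−39+26 = 2 ✓


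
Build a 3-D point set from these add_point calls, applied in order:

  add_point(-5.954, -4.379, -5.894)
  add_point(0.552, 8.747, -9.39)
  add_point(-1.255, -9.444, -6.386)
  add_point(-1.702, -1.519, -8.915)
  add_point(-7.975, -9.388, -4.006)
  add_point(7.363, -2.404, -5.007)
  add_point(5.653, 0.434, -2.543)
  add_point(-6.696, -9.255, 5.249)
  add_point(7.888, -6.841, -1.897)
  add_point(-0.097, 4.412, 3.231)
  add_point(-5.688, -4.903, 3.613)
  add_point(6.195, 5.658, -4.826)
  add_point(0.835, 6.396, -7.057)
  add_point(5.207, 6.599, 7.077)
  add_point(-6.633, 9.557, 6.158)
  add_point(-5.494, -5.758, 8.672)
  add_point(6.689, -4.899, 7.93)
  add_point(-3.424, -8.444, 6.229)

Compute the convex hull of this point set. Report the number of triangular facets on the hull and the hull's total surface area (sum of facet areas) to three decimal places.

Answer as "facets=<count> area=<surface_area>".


facets=24 area=1152.624

Hull vertices (14/18): indices [0, 1, 2, 3, 4, 5, 7, 8, 11, 13, 14, 15, 16, 17].

Per-facet area ½‖(b−a)×(c−a)‖:
  f1: (p13, p15, p14) → 90.1925
  f2: (p13, p11, p8) → 76.8256
  f3: (p13, p1, p14) → 98.3405
  f4: (p13, p11, p1) → 41.3189
  f5: (p0, p14, p4) → 47.5453
  f6: (p0, p1, p14) → 120.9458
  f7: (p5, p2, p8) → 28.3869
  f8: (p5, p11, p8) → 13.0801
  f9: (p5, p11, p1) → 28.2405
  f10: (p7, p2, p4) → 32.6225
  f11: (p7, p14, p4) → 87.8199
  f12: (p7, p15, p14) → 32.5937
  f13: (p16, p13, p8) → 58.1075
  f14: (p16, p13, p15) → 71.0169
  f15: (p3, p5, p1) → 51.9222
  f16: (p3, p5, p2) → 39.9325
  f17: (p3, p0, p1) → 23.9089
  f18: (p3, p2, p4) → 29.6681
  f19: (p3, p0, p4) → 9.2091
  f20: (p17, p2, p8) → 64.5488
  f21: (p17, p7, p2) → 22.3305
  f22: (p17, p16, p8) → 54.4313
  f23: (p17, p7, p15) → 7.2531
  f24: (p17, p16, p15) → 22.3823
Σ area = 1152.624

Check V−E+F: 14 − 36 + 24 = 2.


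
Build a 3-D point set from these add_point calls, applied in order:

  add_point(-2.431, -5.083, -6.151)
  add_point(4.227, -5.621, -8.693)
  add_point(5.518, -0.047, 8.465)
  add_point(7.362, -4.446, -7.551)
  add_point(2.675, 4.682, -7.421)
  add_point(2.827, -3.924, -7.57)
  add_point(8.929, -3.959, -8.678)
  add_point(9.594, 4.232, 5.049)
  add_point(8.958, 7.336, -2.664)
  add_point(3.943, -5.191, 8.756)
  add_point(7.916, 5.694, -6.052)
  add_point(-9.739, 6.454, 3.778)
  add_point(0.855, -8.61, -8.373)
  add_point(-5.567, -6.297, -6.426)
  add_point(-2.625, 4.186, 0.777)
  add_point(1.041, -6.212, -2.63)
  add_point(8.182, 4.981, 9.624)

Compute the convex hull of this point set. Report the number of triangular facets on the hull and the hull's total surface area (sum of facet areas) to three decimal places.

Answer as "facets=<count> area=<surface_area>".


Hull vertices (11/17): indices [1, 4, 6, 7, 8, 9, 10, 11, 12, 13, 16].

Facet areas (half cross-product norm):
  f1: (p4, p8, p11) → 69.1830
  f2: (p6, p8, p7) → 53.0483
  f3: (p6, p9, p7) → 91.5368
  f4: (p6, p9, p12) → 80.7428
  f5: (p16, p9, p11) → 99.1476
  f6: (p16, p9, p7) → 26.6379
  f7: (p16, p8, p11) → 114.4664
  f8: (p16, p8, p7) → 12.2966
  f9: (p13, p9, p11) → 136.7476
  f10: (p13, p9, p12) → 62.0337
  f11: (p13, p4, p11) → 105.7315
  f12: (p13, p4, p12) → 46.5748
  f13: (p1, p4, p12) → 20.0973
  f14: (p1, p6, p12) → 4.3056
  f15: (p1, p6, p4) → 25.7068
  f16: (p10, p4, p8) → 9.0150
  f17: (p10, p6, p8) → 15.6651
  f18: (p10, p6, p4) → 27.4100
Σ area = 1000.347

Euler characteristic 11−27+18 = 2 ✓

facets=18 area=1000.347


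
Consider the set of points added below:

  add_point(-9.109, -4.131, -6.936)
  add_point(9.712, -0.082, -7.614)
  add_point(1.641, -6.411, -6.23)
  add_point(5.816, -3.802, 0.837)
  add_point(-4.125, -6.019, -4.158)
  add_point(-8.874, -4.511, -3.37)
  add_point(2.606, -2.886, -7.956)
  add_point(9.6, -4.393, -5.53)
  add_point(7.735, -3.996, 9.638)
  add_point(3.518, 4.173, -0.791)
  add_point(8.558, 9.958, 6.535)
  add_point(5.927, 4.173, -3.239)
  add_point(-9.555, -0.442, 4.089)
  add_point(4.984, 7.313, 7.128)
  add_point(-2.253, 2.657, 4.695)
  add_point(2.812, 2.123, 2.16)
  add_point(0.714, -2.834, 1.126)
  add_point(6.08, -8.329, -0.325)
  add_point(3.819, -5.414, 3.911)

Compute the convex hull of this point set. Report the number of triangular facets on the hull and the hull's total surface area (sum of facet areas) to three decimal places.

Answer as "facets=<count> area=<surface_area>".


facets=22 area=940.509

13 of the 19 inputs are extreme points: [0, 1, 2, 4, 5, 6, 7, 8, 10, 11, 12, 13, 17].

Facet areas (half cross-product norm):
  f1: (p0, p10, p12) → 118.9334
  f2: (p13, p10, p12) → 12.7927
  f3: (p13, p8, p12) → 97.7172
  f4: (p13, p8, p10) → 24.4295
  f5: (p11, p10, p1) → 30.4663
  f6: (p11, p0, p1) → 63.0304
  f7: (p11, p0, p10) → 81.6230
  f8: (p6, p0, p1) → 13.3562
  f9: (p6, p0, p2) → 22.2465
  f10: (p7, p17, p2) → 25.9275
  f11: (p7, p6, p1) → 17.2720
  f12: (p7, p6, p2) → 15.2050
  f13: (p7, p17, p8) → 38.0785
  f14: (p7, p10, p1) → 41.0753
  f15: (p7, p8, p10) → 107.3077
  f16: (p4, p0, p2) → 14.1319
  f17: (p4, p17, p2) → 22.3417
  f18: (p5, p4, p17) → 13.8389
  f19: (p5, p0, p12) → 8.9275
  f20: (p5, p4, p0) → 9.0475
  f21: (p5, p8, p12) → 78.4948
  f22: (p5, p17, p8) → 84.2657
Σ area = 940.509

Euler: V−E+F = 13−33+22 = 2.


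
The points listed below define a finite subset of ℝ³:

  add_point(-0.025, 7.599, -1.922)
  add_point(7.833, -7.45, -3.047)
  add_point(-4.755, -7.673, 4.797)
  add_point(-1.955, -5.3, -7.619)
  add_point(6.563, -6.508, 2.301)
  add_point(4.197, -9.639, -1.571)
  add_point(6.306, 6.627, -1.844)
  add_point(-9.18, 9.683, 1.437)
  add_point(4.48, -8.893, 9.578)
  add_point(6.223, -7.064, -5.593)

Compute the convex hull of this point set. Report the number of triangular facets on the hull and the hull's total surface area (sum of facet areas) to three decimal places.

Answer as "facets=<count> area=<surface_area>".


facets=16 area=814.758

Points on the hull: [0, 1, 2, 3, 4, 5, 6, 7, 8, 9] (10 of 10).

Triangle areas on the boundary:
  f1: (p6, p8, p7) → 155.7624
  f2: (p2, p3, p7) → 112.5803
  f3: (p2, p8, p7) → 87.0469
  f4: (p0, p3, p7) → 69.5331
  f5: (p0, p6, p7) → 11.3282
  f6: (p0, p6, p3) → 45.5843
  f7: (p9, p6, p1) → 21.4431
  f8: (p9, p6, p3) → 60.5778
  f9: (p4, p8, p1) → 10.1620
  f10: (p4, p6, p1) → 38.1203
  f11: (p4, p6, p8) → 45.3787
  f12: (p5, p2, p8) → 51.6509
  f13: (p5, p8, p1) → 24.1469
  f14: (p5, p9, p1) → 6.7945
  f15: (p5, p2, p3) → 52.4060
  f16: (p5, p9, p3) → 22.2431
Σ area = 814.758

Check V−E+F: 10 − 24 + 16 = 2.


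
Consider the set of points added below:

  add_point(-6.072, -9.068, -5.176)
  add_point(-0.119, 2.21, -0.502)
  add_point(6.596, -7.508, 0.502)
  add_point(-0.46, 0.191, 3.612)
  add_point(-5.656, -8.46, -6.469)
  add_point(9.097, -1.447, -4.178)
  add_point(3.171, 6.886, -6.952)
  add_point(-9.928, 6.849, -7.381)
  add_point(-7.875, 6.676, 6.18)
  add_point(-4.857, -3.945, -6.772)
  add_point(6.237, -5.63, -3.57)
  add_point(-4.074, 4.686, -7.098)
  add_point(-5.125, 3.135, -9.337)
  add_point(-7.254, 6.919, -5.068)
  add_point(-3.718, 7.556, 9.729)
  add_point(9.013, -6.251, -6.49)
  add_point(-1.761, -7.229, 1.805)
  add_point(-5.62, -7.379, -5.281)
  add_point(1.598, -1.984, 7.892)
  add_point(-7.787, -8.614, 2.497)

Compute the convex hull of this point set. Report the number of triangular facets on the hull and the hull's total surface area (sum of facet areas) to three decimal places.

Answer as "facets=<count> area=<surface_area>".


Extreme-point indices: [0, 2, 4, 5, 6, 7, 8, 12, 14, 15, 18, 19] — 12 of 20 on the boundary.

Triangle areas on the boundary:
  f1: (p18, p14, p5) → 73.4180
  f2: (p19, p0, p7) → 65.0532
  f3: (p19, p18, p14) → 69.3214
  f4: (p6, p15, p5) → 22.8825
  f5: (p6, p15, p12) → 67.6933
  f6: (p6, p14, p5) → 95.6716
  f7: (p6, p12, p7) → 28.0746
  f8: (p6, p14, p7) → 110.8221
  f9: (p8, p14, p7) → 25.3641
  f10: (p8, p19, p7) → 105.2601
  f11: (p8, p19, p14) → 41.5247
  f12: (p4, p15, p0) → 10.3863
  f13: (p4, p15, p12) → 87.0892
  f14: (p4, p0, p7) → 11.0160
  f15: (p4, p12, p7) → 33.9051
  f16: (p2, p19, p18) → 64.9371
  f17: (p2, p18, p5) → 41.7136
  f18: (p2, p15, p5) → 19.3808
  f19: (p2, p19, p0) → 53.8406
  f20: (p2, p15, p0) → 52.2931
Σ area = 1079.647

Euler characteristic 12−30+20 = 2 ✓

facets=20 area=1079.647


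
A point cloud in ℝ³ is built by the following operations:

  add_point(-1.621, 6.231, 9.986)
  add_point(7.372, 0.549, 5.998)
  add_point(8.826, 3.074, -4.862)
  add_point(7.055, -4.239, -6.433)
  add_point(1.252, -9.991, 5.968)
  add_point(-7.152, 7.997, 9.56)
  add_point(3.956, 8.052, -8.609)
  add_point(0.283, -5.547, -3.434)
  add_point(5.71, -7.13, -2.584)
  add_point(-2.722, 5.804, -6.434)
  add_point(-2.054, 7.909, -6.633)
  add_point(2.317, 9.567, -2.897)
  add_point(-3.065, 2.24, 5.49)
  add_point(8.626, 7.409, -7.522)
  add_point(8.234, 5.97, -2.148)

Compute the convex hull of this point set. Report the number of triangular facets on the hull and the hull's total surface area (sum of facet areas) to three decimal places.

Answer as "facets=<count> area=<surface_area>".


Hull vertices (14/15): indices [0, 1, 2, 3, 4, 5, 6, 7, 8, 9, 10, 11, 13, 14].

Per-facet area ½‖(b−a)×(c−a)‖:
  f1: (p3, p1, p2) → 43.1688
  f2: (p3, p9, p6) → 47.0603
  f3: (p14, p1, p2) → 19.4028
  f4: (p10, p9, p5) → 18.5444
  f5: (p10, p9, p6) → 6.6091
  f6: (p8, p1, p4) → 54.2278
  f7: (p8, p3, p1) → 28.7581
  f8: (p13, p14, p2) → 9.8420
  f9: (p13, p3, p2) → 14.0766
  f10: (p13, p3, p6) → 28.5442
  f11: (p0, p14, p1) → 55.5967
  f12: (p0, p4, p5) → 44.4736
  f13: (p0, p1, p4) → 69.1868
  f14: (p7, p3, p9) → 45.5405
  f15: (p7, p8, p3) → 14.2839
  f16: (p7, p8, p4) → 28.0780
  f17: (p7, p4, p5) → 101.8074
  f18: (p7, p9, p5) → 101.3226
  f19: (p11, p13, p14) → 19.1149
  f20: (p11, p0, p14) → 48.3238
  f21: (p11, p0, p5) → 40.0616
  f22: (p11, p13, p6) → 14.7846
  f23: (p11, p10, p5) → 47.0373
  f24: (p11, p10, p6) → 16.3429
Σ area = 916.189

Euler characteristic 14−36+24 = 2 ✓

facets=24 area=916.189


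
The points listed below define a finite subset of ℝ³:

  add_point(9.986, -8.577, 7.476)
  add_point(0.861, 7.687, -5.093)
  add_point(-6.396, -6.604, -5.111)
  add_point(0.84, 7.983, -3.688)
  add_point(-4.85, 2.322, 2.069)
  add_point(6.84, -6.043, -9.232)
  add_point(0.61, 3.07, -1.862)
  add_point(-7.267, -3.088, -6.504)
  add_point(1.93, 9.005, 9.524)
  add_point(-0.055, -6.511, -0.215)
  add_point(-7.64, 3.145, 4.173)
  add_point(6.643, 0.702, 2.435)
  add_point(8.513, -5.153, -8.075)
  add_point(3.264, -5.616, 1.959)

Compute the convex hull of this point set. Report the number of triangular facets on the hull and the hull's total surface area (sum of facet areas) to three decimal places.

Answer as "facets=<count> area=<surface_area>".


facets=16 area=965.686

Points on the hull: [0, 1, 2, 3, 5, 7, 8, 10, 11, 12] (10 of 14).

Per-facet area ½‖(b−a)×(c−a)‖:
  f1: (p8, p0, p10) → 119.4735
  f2: (p2, p0, p10) → 134.8678
  f3: (p2, p5, p0) → 118.3806
  f4: (p3, p8, p10) → 70.2401
  f5: (p3, p1, p10) → 7.5518
  f6: (p3, p1, p8) → 1.5424
  f7: (p12, p5, p0) → 15.4723
  f8: (p12, p1, p5) → 16.8887
  f9: (p7, p1, p10) → 73.9965
  f10: (p7, p2, p10) → 23.7167
  f11: (p7, p1, p5) → 91.3651
  f12: (p7, p2, p5) → 26.8542
  f13: (p11, p1, p8) → 68.2346
  f14: (p11, p12, p1) → 70.4235
  f15: (p11, p8, p0) → 59.3559
  f16: (p11, p12, p0) → 67.3223
Σ area = 965.686

Euler characteristic 10−24+16 = 2 ✓


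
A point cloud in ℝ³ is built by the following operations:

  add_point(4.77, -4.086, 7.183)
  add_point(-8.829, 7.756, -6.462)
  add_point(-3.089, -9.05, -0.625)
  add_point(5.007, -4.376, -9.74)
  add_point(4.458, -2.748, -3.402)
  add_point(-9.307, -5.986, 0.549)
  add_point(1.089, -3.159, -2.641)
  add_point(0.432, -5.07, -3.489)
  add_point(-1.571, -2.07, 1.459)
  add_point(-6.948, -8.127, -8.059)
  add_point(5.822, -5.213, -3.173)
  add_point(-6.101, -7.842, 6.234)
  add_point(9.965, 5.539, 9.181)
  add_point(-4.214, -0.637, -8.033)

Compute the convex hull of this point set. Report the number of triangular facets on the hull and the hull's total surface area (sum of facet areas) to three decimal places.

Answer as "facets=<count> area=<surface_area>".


Hull vertices (10/14): indices [0, 1, 2, 3, 5, 9, 10, 11, 12, 13].

Area of each hull facet:
  f1: (p3, p1, p12) → 196.8990
  f2: (p9, p1, p5) → 68.9964
  f3: (p11, p1, p5) → 41.5155
  f4: (p11, p1, p12) → 204.5785
  f5: (p11, p9, p5) → 24.9006
  f6: (p13, p3, p1) → 30.5430
  f7: (p13, p9, p1) → 29.4134
  f8: (p13, p9, p3) → 40.2232
  f9: (p0, p11, p12) → 43.3882
  f10: (p2, p0, p11) → 42.4198
  f11: (p2, p9, p3) → 51.0828
  f12: (p2, p11, p9) → 25.6187
  f13: (p10, p2, p3) → 32.8474
  f14: (p10, p2, p0) → 50.1052
  f15: (p10, p3, p12) → 41.8211
  f16: (p10, p0, p12) → 56.7272
Σ area = 981.080

Euler: V−E+F = 10−24+16 = 2.

facets=16 area=981.080


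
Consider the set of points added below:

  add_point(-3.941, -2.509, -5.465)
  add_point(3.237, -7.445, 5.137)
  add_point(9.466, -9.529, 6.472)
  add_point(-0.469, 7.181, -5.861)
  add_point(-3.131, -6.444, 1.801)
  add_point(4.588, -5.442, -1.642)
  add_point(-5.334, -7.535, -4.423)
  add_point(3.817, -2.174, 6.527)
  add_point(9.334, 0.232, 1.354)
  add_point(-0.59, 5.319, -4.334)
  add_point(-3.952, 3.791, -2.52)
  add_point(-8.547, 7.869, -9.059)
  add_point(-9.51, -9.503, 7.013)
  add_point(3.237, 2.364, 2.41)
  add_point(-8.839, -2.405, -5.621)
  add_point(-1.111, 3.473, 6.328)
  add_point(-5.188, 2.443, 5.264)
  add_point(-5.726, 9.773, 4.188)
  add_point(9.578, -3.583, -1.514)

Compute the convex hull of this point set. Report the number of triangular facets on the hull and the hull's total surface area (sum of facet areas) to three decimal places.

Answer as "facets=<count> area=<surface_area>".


facets=20 area=1083.310

Hull vertices (12/19): indices [0, 2, 3, 6, 7, 8, 11, 12, 14, 15, 17, 18].

Area of each hull facet:
  f1: (p11, p17, p12) → 135.6277
  f2: (p6, p2, p12) → 108.9981
  f3: (p6, p2, p18) → 78.1506
  f4: (p3, p11, p18) → 43.0209
  f5: (p3, p11, p17) → 50.3308
  f6: (p8, p2, p18) → 23.7923
  f7: (p8, p3, p18) → 33.2386
  f8: (p8, p3, p17) → 81.5128
  f9: (p14, p11, p12) → 52.7590
  f10: (p14, p6, p12) → 38.7476
  f11: (p14, p6, p11) → 19.9313
  f12: (p0, p11, p18) → 71.8047
  f13: (p0, p6, p18) → 37.2733
  f14: (p0, p6, p11) → 19.7671
  f15: (p15, p8, p17) → 39.0603
  f16: (p15, p17, p12) → 58.5665
  f17: (p7, p8, p2) → 36.1534
  f18: (p7, p15, p8) → 29.0801
  f19: (p7, p2, p12) → 69.7464
  f20: (p7, p15, p12) → 55.7483
Σ area = 1083.310

Check V−E+F: 12 − 30 + 20 = 2.


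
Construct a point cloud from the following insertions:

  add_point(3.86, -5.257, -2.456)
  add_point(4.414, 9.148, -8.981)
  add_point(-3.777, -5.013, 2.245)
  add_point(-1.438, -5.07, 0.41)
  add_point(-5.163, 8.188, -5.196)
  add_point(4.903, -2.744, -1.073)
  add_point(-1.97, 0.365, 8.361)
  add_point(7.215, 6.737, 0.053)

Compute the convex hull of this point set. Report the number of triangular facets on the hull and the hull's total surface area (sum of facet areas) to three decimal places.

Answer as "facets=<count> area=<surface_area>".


8 of the 8 inputs are extreme points: [0, 1, 2, 3, 4, 5, 6, 7].

Per-facet area ½‖(b−a)×(c−a)‖:
  f1: (p6, p7, p4) → 89.1265
  f2: (p1, p7, p4) → 50.2423
  f3: (p1, p0, p4) → 78.8382
  f4: (p2, p6, p4) → 62.4233
  f5: (p2, p6, p0) → 36.5259
  f6: (p5, p6, p7) → 58.0820
  f7: (p5, p6, p0) → 17.1154
  f8: (p5, p1, p7) → 47.8419
  f9: (p5, p1, p0) → 19.7628
  f10: (p3, p0, p4) → 44.6969
  f11: (p3, p2, p4) → 22.1018
  f12: (p3, p2, p0) → 1.5133
Σ area = 528.270

Euler: V−E+F = 8−18+12 = 2.

facets=12 area=528.270


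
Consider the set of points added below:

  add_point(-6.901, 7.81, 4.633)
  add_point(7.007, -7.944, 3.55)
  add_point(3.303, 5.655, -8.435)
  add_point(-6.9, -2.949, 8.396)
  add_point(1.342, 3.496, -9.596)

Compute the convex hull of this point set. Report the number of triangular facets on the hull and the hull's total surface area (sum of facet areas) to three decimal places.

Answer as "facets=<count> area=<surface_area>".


Extreme-point indices: [0, 1, 2, 3, 4] — 5 of 5 on the boundary.

Per-facet area ½‖(b−a)×(c−a)‖:
  f1: (p3, p1, p0) → 86.8290
  f2: (p4, p3, p0) → 96.8219
  f3: (p4, p3, p1) → 137.8309
  f4: (p2, p1, p0) → 148.0459
  f5: (p2, p4, p0) → 26.2428
  f6: (p2, p4, p1) → 28.7500
Σ area = 524.521

Euler characteristic 5−9+6 = 2 ✓

facets=6 area=524.521


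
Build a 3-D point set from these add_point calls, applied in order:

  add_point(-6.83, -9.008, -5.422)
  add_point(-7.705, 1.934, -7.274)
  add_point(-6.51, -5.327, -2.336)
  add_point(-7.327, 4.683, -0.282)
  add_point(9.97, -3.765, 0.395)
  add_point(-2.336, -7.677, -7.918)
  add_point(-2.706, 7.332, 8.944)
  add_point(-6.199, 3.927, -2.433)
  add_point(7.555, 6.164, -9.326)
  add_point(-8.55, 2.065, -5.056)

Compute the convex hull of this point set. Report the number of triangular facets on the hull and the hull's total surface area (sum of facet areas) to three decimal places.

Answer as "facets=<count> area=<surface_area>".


facets=14 area=816.439

Hull vertices (9/10): indices [0, 1, 2, 3, 4, 5, 6, 8, 9].

Per-facet area ½‖(b−a)×(c−a)‖:
  f1: (p6, p0, p4) → 167.0237
  f2: (p8, p6, p4) → 130.0641
  f3: (p2, p0, p9) → 17.3519
  f4: (p2, p6, p0) → 6.5413
  f5: (p1, p0, p9) → 13.1957
  f6: (p5, p0, p4) → 35.5999
  f7: (p5, p8, p4) → 102.1941
  f8: (p5, p1, p0) → 28.5554
  f9: (p5, p1, p8) → 85.4298
  f10: (p3, p8, p6) → 92.9399
  f11: (p3, p1, p8) → 60.0396
  f12: (p3, p1, p9) → 4.4156
  f13: (p3, p2, p9) → 22.6195
  f14: (p3, p2, p6) → 50.4680
Σ area = 816.439

Euler characteristic 9−21+14 = 2 ✓


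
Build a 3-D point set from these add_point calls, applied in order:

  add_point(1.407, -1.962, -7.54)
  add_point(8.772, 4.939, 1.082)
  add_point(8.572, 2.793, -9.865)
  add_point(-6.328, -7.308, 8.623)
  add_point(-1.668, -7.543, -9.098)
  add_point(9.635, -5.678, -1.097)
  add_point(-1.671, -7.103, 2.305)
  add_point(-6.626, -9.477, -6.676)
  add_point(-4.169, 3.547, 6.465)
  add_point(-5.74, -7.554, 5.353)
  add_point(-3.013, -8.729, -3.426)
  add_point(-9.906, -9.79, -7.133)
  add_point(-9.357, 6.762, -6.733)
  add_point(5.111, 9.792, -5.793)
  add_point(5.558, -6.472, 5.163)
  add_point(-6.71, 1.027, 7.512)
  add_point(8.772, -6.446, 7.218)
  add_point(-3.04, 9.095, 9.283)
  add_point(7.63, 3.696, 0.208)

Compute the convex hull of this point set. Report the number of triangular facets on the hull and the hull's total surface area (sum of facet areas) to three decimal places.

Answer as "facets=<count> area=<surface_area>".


Points on the hull: [1, 2, 3, 4, 5, 7, 11, 12, 13, 15, 16, 17] (12 of 19).

Triangle areas on the boundary:
  f1: (p12, p13, p17) → 115.4749
  f2: (p12, p2, p13) → 64.0031
  f3: (p1, p13, p17) → 68.5935
  f4: (p1, p2, p5) → 56.0278
  f5: (p1, p2, p13) → 39.3173
  f6: (p16, p3, p17) → 123.2096
  f7: (p16, p1, p5) → 45.3218
  f8: (p16, p1, p17) → 96.7831
  f9: (p16, p3, p11) → 122.9791
  f10: (p4, p2, p5) → 78.7990
  f11: (p4, p12, p11) → 69.6314
  f12: (p4, p12, p2) → 114.7240
  f13: (p15, p3, p17) → 20.6652
  f14: (p15, p12, p17) → 70.1950
  f15: (p15, p3, p11) → 68.7922
  f16: (p15, p12, p11) → 121.3795
  f17: (p7, p4, p5) → 35.5448
  f18: (p7, p16, p5) → 72.4201
  f19: (p7, p4, p11) → 5.6987
  f20: (p7, p16, p11) → 19.4936
Σ area = 1409.054

Euler: V−E+F = 12−30+20 = 2.

facets=20 area=1409.054
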